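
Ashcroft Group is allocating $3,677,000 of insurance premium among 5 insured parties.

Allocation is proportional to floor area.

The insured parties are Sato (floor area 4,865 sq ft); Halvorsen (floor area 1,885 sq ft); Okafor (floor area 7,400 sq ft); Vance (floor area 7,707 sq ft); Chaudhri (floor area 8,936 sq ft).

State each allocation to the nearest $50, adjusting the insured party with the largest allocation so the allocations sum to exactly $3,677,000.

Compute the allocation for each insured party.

Total floor area = 30,793.
Raw shares: Sato 4,865/30,793 × $3,677,000 = 580,930.89; Halvorsen 1,885/30,793 × $3,677,000 = 225,088.33; Okafor 7,400/30,793 × $3,677,000 = 883,635.89; Vance 7,707/30,793 × $3,677,000 = 920,294.84; Chaudhri 8,936/30,793 × $3,677,000 = 1,067,050.04.
Rounded to nearest $50: Sato $580,950; Halvorsen $225,100; Okafor $883,650; Vance $920,300; Chaudhri $1,067,050. Sum = $3,677,050.
Difference $3,677,000 − $3,677,050 = −$50 applied to largest allocation (Chaudhri): Chaudhri becomes $1,067,000.

Sato: $580,950 | Halvorsen: $225,100 | Okafor: $883,650 | Vance: $920,300 | Chaudhri: $1,067,000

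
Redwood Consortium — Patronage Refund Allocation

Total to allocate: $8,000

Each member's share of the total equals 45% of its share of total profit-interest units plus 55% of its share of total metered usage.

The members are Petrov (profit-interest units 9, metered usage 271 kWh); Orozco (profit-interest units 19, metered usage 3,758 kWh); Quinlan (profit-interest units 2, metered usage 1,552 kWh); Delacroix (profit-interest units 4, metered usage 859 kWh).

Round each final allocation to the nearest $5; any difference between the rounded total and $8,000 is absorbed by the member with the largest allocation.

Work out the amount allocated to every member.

Petrov: $1,140 · Orozco: $4,580 · Quinlan: $1,270 · Delacroix: $1,010

Profit-interest units total 34; metered usage total 6,440.
Blended shares (45% profit-interest units + 55% metered usage): Petrov 0.1423; Orozco 0.5724; Quinlan 0.1590; Delacroix 0.1263.
Raw shares: Petrov 1,138.10; Orozco 4,579.34; Quinlan 1,272.14; Delacroix 1,010.42.
After rounding ($5): Petrov $1,140; Orozco $4,580; Quinlan $1,270; Delacroix $1,010. Sum = $8,000.
Sum already equals the total — no adjustment.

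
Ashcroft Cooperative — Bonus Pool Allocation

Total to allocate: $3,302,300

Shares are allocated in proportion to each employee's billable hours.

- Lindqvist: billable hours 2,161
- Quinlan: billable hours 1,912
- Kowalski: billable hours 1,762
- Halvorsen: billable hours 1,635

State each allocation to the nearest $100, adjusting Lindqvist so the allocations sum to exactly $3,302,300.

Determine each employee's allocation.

Lindqvist: $955,400 | Quinlan: $845,200 | Kowalski: $778,900 | Halvorsen: $722,800

Sum of billable hours: 7,470.
Raw shares: Lindqvist 2,161/7,470 × $3,302,300 = 955,324.00; Quinlan 1,912/7,470 × $3,302,300 = 845,247.34; Kowalski 1,762/7,470 × $3,302,300 = 778,936.09; Halvorsen 1,635/7,470 × $3,302,300 = 722,792.57.
After rounding ($100): Lindqvist $955,300; Quinlan $845,200; Kowalski $778,900; Halvorsen $722,800. Sum = $3,302,200.
Difference $3,302,300 − $3,302,200 = +$100 applied to Lindqvist: Lindqvist becomes $955,400.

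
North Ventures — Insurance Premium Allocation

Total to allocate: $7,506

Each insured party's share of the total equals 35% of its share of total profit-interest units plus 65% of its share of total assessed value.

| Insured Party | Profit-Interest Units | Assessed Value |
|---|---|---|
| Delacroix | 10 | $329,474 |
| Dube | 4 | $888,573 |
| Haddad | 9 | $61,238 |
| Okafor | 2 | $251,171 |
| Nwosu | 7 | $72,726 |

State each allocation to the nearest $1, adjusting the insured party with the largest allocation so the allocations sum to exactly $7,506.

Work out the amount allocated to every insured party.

Delacroix: $1,824 | Dube: $3,032 | Haddad: $925 | Okafor: $929 | Nwosu: $796

Totals — profit-interest units 32, assessed value 1,603,182.
Composite weights (35% profit-interest units + 65% assessed value): Delacroix 0.2430; Dube 0.4040; Haddad 0.1233; Okafor 0.1237; Nwosu 0.1060.
Unrounded shares: Delacroix 1,823.64; Dube 3,032.55; Haddad 925.24; Okafor 928.57; Nwosu 796.00.
At nearest $1: Delacroix $1,824; Dube $3,033; Haddad $925; Okafor $929; Nwosu $796. Sum = $7,507.
Difference $7,506 − $7,507 = −$1 applied to largest allocation (Dube): Dube becomes $3,032.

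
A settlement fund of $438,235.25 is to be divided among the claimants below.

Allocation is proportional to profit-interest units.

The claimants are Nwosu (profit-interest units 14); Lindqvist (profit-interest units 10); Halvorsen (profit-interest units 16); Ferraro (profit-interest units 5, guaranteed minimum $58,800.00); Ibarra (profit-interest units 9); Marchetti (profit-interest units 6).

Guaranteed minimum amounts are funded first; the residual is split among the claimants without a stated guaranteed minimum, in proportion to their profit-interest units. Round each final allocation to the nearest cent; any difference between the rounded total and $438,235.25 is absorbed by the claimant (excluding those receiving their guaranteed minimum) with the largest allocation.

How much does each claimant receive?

Minimums first: Ferraro $58,800.00. Balance $379,435.25.
Balance split over remaining profit-interest units 55: Nwosu 96,583.5182 → $96,583.52; Lindqvist 68,988.2273 → $68,988.23; Halvorsen 110,381.1636 → $110,381.16; Ibarra 62,089.4045 → $62,089.40; Marchetti 41,392.9364 → $41,392.94.

Nwosu: $96,583.52; Lindqvist: $68,988.23; Halvorsen: $110,381.16; Ferraro: $58,800.00; Ibarra: $62,089.40; Marchetti: $41,392.94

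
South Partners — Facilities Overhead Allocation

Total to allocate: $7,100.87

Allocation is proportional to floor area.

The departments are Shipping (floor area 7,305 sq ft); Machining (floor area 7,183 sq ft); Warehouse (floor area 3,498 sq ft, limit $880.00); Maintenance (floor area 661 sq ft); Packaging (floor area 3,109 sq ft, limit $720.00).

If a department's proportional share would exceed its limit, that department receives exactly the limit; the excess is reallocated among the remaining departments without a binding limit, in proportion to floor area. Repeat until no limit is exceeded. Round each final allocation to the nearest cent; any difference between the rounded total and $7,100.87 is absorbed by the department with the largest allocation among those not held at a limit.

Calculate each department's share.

Shipping: $2,652.58 · Machining: $2,608.27 · Warehouse: $880.00 · Maintenance: $240.02 · Packaging: $720.00

Floor area total: 21,756.
Pro-rata shares before constraints: Shipping 2,384.2552; Machining 2,344.4360; Warehouse 1,141.7008; Maintenance 215.7416; Packaging 1,014.7364.
Held at cap: Warehouse ($880.00), Packaging ($720.00); balance $5,500.87 reallocated over remaining floor area 15,149.
Remaining shares: Shipping 2,652.5748 → $2,652.57; Machining 2,608.2744 → $2,608.27; Maintenance 240.0208 → $240.02.
Rounding difference +$0.01 applied to Shipping → $2,652.58.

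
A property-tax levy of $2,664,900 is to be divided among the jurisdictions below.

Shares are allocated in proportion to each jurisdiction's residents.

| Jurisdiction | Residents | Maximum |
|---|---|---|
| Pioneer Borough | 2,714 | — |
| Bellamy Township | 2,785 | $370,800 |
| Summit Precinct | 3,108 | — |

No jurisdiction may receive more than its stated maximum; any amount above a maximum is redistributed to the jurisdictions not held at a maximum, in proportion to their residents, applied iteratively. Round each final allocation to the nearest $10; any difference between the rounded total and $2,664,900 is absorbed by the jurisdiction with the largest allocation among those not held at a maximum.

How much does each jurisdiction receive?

Pioneer Borough: $1,069,420 | Bellamy Township: $370,800 | Summit Precinct: $1,224,680

Combined residents = 8,607.
Pro-rata shares before constraints: Pioneer Borough 840,308.89; Bellamy Township 862,291.91; Summit Precinct 962,299.20.
Cap binds for Bellamy Township ($370,800); residual $2,294,100 reallocated over remaining residents 5,822.
Redistributed shares: Pioneer Borough 1,069,424.15 → $1,069,420; Summit Precinct 1,224,675.85 → $1,224,680.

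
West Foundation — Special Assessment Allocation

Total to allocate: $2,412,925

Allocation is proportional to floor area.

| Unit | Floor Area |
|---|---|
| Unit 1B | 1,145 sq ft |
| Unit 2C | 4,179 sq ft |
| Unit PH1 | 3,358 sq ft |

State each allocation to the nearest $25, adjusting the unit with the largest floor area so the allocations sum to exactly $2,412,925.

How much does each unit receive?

Unit 1B: $318,225 | Unit 2C: $1,161,425 | Unit PH1: $933,275

Total floor area = 8,682.
Unrounded shares: Unit 1B 1,145/8,682 × $2,412,925 = 318,221.51; Unit 2C 4,179/8,682 × $2,412,925 = 1,161,439.02; Unit PH1 3,358/8,682 × $2,412,925 = 933,264.47.
Rounded to nearest $25: Unit 1B $318,225; Unit 2C $1,161,450; Unit PH1 $933,275. Sum = $2,412,950.
Difference $2,412,925 − $2,412,950 = −$25 applied to largest floor area (Unit 2C): Unit 2C becomes $1,161,425.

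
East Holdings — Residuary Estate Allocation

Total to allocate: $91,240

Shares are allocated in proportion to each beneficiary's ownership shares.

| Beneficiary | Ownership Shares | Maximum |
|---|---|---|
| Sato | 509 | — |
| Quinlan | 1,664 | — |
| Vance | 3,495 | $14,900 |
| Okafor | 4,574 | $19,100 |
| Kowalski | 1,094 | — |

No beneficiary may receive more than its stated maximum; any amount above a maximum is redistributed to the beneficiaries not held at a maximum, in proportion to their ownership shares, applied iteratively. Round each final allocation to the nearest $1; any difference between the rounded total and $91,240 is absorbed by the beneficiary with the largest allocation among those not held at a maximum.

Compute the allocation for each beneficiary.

Combined ownership shares = 11,336.
Proportional shares (ignoring caps): Sato 4,096.79; Quinlan 13,393.03; Vance 28,130.19; Okafor 36,814.73; Kowalski 8,805.27.
Cap binds for Vance ($14,900), Okafor ($19,100); residual $57,240 reallocated over remaining ownership shares 3,267.
Remaining shares: Sato 8,918.02 → $8,918; Quinlan 29,154.38 → $29,154; Kowalski 19,167.60 → $19,168.

Sato: $8,918 | Quinlan: $29,154 | Vance: $14,900 | Okafor: $19,100 | Kowalski: $19,168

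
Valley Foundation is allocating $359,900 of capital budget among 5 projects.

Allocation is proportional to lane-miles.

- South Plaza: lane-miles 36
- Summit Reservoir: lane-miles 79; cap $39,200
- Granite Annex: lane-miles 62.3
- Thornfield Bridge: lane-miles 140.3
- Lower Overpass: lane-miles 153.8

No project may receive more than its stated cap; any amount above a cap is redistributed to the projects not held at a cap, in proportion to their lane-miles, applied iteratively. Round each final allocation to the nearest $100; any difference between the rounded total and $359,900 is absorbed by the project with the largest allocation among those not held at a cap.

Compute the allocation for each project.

Combined lane-miles = 471.4.
Proportional shares (ignoring caps): South Plaza 27,484.94; Summit Reservoir 60,314.17; Granite Annex 47,564.21; Thornfield Bridge 107,114.91; Lower Overpass 117,421.76.
Held at cap: Summit Reservoir ($39,200); balance $320,700 reallocated over remaining lane-miles 392.4.
Redistributed shares: South Plaza 29,422.02 → $29,400; Granite Annex 50,916.44 → $50,900; Thornfield Bridge 114,664.14 → $114,700; Lower Overpass 125,697.40 → $125,700.

South Plaza: $29,400 · Summit Reservoir: $39,200 · Granite Annex: $50,900 · Thornfield Bridge: $114,700 · Lower Overpass: $125,700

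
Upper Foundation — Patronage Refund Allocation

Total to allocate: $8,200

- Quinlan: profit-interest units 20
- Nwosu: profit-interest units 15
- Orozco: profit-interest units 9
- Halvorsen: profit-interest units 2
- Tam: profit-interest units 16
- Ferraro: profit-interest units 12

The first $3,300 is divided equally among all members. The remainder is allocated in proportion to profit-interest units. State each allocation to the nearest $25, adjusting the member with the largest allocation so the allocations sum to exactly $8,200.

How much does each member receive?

Quinlan: $1,875 · Nwosu: $1,550 · Orozco: $1,150 · Halvorsen: $675 · Tam: $1,600 · Ferraro: $1,350

First tranche $3,300 split equally: $550 each.
Remainder $4,900 by profit-interest units (total 74): Quinlan 1,324.32 → $1,325; Nwosu 993.24 → $1,000; Orozco 595.95 → $600; Halvorsen 132.43 → $125; Tam 1,059.46 → $1,050; Ferraro 794.59 → $800.
Totals: Quinlan $550 + $1,325 = $1,875; Nwosu $550 + $1,000 = $1,550; Orozco $550 + $600 = $1,150; Halvorsen $550 + $125 = $675; Tam $550 + $1,050 = $1,600; Ferraro $550 + $800 = $1,350.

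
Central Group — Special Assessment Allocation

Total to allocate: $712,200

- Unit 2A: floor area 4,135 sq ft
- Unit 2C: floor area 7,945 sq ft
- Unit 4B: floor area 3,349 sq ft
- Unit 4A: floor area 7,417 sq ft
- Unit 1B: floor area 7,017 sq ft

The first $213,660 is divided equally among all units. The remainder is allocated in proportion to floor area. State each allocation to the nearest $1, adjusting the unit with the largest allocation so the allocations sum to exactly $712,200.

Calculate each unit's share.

Unit 2A: $111,763 | Unit 2C: $175,368 | Unit 4B: $98,641 | Unit 4A: $166,553 | Unit 1B: $159,875

$213,660 shared equally gives $42,732 per unit.
Remainder $498,540 by floor area (total 29,863): Unit 2A 69,030.67 → $69,031; Unit 2C 132,635.71 → $132,636; Unit 4B 55,909.00 → $55,909; Unit 4A 123,821.16 → $123,821; Unit 1B 117,143.46 → $117,143.
Totals: Unit 2A $42,732 + $69,031 = $111,763; Unit 2C $42,732 + $132,636 = $175,368; Unit 4B $42,732 + $55,909 = $98,641; Unit 4A $42,732 + $123,821 = $166,553; Unit 1B $42,732 + $117,143 = $159,875.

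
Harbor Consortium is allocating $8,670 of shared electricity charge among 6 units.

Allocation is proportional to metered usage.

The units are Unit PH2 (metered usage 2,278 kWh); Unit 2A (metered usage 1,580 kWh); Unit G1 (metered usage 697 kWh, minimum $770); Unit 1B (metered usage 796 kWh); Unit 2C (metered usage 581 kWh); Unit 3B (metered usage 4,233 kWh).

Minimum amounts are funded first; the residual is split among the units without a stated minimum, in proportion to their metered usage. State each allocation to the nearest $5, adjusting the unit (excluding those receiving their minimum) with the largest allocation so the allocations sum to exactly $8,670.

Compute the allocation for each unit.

Unit PH2: $1,900 · Unit 2A: $1,320 · Unit G1: $770 · Unit 1B: $665 · Unit 2C: $485 · Unit 3B: $3,530

Guaranteed amounts: Unit G1 $770. Remaining pool $7,900.
Remaining pool split over remaining metered usage 9,468: Unit PH2 1,900.74 → $1,900; Unit 2A 1,318.34 → $1,320; Unit 1B 664.17 → $665; Unit 2C 484.78 → $485; Unit 3B 3,531.97 → $3,530.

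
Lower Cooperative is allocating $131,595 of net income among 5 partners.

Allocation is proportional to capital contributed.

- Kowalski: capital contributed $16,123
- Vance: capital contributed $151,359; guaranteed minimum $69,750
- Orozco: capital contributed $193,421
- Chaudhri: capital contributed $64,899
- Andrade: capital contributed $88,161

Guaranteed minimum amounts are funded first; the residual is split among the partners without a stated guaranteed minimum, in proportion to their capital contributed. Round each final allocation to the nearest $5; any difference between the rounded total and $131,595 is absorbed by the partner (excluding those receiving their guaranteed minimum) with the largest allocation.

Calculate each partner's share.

Minimums first: Vance $69,750. Residual $61,845.
Residual split over remaining capital contributed 362,604: Kowalski 2,749.91 → $2,750; Orozco 32,989.49 → $32,990; Chaudhri 11,069.04 → $11,070; Andrade 15,036.56 → $15,035.

Kowalski: $2,750 | Vance: $69,750 | Orozco: $32,990 | Chaudhri: $11,070 | Andrade: $15,035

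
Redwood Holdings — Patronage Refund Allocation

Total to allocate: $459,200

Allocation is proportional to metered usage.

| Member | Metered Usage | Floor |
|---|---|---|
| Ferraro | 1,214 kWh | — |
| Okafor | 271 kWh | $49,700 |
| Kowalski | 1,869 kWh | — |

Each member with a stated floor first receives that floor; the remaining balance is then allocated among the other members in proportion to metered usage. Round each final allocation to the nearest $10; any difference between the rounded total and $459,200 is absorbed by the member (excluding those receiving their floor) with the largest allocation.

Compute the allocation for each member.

Minimums first: Okafor $49,700. Remaining pool $409,500.
Remaining pool split over remaining metered usage 3,083: Ferraro 161,249.76 → $161,250; Kowalski 248,250.24 → $248,250.

Ferraro: $161,250; Okafor: $49,700; Kowalski: $248,250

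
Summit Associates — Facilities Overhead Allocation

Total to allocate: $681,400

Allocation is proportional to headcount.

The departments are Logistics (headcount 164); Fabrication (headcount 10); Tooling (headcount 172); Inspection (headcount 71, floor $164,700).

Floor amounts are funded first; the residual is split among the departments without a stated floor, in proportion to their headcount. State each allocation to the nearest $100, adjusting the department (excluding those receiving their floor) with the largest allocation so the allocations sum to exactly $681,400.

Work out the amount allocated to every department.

Guaranteed amounts: Inspection $164,700. Residual $516,700.
Residual split over remaining headcount 346: Logistics 244,909.83 → $244,900; Fabrication 14,933.53 → $14,900; Tooling 256,856.65 → $256,900.

Logistics: $244,900 · Fabrication: $14,900 · Tooling: $256,900 · Inspection: $164,700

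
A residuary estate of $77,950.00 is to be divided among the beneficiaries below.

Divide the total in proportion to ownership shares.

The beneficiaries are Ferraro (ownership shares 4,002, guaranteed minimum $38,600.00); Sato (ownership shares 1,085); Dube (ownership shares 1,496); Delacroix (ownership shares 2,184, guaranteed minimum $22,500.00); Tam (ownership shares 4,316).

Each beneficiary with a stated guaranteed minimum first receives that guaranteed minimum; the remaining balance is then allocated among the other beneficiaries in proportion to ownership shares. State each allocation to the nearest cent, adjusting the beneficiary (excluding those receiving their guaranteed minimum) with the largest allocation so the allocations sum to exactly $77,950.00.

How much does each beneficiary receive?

Guaranteed amounts: Ferraro $38,600.00; Delacroix $22,500.00. Residual $16,850.00.
Residual split over remaining ownership shares 6,897: Sato 2,650.7540 → $2,650.75; Dube 3,654.8644 → $3,654.86; Tam 10,544.3816 → $10,544.38.
Rounding difference +$0.01 applied to Tam → $10,544.39.

Ferraro: $38,600.00; Sato: $2,650.75; Dube: $3,654.86; Delacroix: $22,500.00; Tam: $10,544.39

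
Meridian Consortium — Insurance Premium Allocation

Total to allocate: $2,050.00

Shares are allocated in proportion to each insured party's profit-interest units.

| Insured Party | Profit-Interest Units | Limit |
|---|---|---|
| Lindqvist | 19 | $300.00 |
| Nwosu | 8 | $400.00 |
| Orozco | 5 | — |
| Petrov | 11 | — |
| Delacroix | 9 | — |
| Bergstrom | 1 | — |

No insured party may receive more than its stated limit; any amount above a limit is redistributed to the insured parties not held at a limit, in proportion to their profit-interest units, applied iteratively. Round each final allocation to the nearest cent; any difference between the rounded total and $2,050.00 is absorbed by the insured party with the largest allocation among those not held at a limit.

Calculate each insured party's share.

Profit-interest units total: 53.
Unconstrained shares: Lindqvist 734.9057; Nwosu 309.4340; Orozco 193.3962; Petrov 425.4717; Delacroix 348.1132; Bergstrom 38.6792.
Capped: Lindqvist ($300.00); balance $1,750.00 reallocated over remaining profit-interest units 34.
Capped: Nwosu ($400.00); balance $1,350.00 reallocated over remaining profit-interest units 26.
Shares after redistribution: Orozco 259.6154 → $259.62; Petrov 571.1538 → $571.15; Delacroix 467.3077 → $467.31; Bergstrom 51.9231 → $51.92.

Lindqvist: $300.00 | Nwosu: $400.00 | Orozco: $259.62 | Petrov: $571.15 | Delacroix: $467.31 | Bergstrom: $51.92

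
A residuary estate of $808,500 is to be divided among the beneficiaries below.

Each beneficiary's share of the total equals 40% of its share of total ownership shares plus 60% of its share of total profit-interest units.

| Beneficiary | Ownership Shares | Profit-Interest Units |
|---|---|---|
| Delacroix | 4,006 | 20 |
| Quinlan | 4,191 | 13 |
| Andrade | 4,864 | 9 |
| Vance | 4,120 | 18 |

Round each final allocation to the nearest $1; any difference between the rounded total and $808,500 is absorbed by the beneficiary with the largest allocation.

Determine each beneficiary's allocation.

Delacroix: $237,105; Quinlan: $183,993; Andrade: $164,321; Vance: $223,081

Ownership shares total 17,181; profit-interest units total 60.
Combined weights (40% ownership shares + 60% profit-interest units): Delacroix 0.2933; Quinlan 0.2276; Andrade 0.2032; Vance 0.2759.
Unrounded shares: Delacroix 237,105.41; Quinlan 183,992.69; Andrade 164,320.65; Vance 223,081.25.
Rounded to nearest $1: Delacroix $237,105; Quinlan $183,993; Andrade $164,321; Vance $223,081. Sum = $808,500.
No rounding difference to absorb.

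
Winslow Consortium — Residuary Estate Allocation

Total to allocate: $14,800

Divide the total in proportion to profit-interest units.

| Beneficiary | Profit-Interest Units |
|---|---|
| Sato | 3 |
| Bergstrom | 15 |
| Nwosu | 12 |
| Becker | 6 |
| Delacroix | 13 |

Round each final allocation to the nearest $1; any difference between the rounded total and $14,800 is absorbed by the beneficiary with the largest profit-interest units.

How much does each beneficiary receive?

Combined profit-interest units = 3 + 15 + 12 + 6 + 13 = 49.
Raw shares: Sato 906.12; Bergstrom 4,530.61; Nwosu 3,624.49; Becker 1,812.24; Delacroix 3,926.53.
At nearest $1: Sato $906; Bergstrom $4,531; Nwosu $3,624; Becker $1,812; Delacroix $3,927. Sum = $14,800.
Sum already equals the total — no adjustment.

Sato: $906 · Bergstrom: $4,531 · Nwosu: $3,624 · Becker: $1,812 · Delacroix: $3,927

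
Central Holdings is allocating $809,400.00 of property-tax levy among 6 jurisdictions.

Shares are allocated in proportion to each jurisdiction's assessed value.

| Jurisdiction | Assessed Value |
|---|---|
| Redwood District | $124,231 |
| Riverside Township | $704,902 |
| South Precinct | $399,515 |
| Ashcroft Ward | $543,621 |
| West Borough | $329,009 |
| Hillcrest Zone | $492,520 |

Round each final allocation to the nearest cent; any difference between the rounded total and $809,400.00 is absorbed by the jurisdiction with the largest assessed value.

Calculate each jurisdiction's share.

Redwood District: $38,766.54; Riverside Township: $219,966.11; South Precinct: $124,669.48; Ashcroft Ward: $169,638.05; West Borough: $102,667.94; Hillcrest Zone: $153,691.88

Total assessed value = 124,231 + 704,902 + 399,515 + 543,621 + 329,009 + 492,520 = 2,593,798.
Raw shares: Redwood District 38,766.5390; Riverside Township 219,966.1187; South Precinct 124,669.4773; Ashcroft Ward 169,638.0510; West Borough 102,667.9351; Hillcrest Zone 153,691.8789.
Rounded to nearest cent: Redwood District $38,766.54; Riverside Township $219,966.12; South Precinct $124,669.48; Ashcroft Ward $169,638.05; West Borough $102,667.94; Hillcrest Zone $153,691.88. Sum = $809,400.01.
Difference $809,400.00 − $809,400.01 = −$0.01 applied to largest assessed value (Riverside Township): Riverside Township becomes $219,966.11.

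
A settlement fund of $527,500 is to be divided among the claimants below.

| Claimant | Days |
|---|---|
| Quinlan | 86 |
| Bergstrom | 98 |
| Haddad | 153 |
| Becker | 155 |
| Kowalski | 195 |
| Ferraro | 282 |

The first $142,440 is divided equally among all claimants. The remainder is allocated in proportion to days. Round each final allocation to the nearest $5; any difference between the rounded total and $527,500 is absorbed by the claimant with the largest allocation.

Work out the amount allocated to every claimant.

Quinlan: $57,915; Bergstrom: $62,685; Haddad: $84,540; Becker: $85,335; Kowalski: $101,230; Ferraro: $135,795

$142,440 shared equally gives $23,740 per claimant.
Remainder $385,060 by days (total 969): Quinlan 34,174.57 → $34,175; Bergstrom 38,943.12 → $38,945; Haddad 60,798.95 → $60,800; Becker 61,593.70 → $61,595; Kowalski 77,488.85 → $77,490; Ferraro 112,060.80 → $112,060.
Rounding difference −$5 on remainder applied to Ferraro.
Totals: Quinlan $23,740 + $34,175 = $57,915; Bergstrom $23,740 + $38,945 = $62,685; Haddad $23,740 + $60,800 = $84,540; Becker $23,740 + $61,595 = $85,335; Kowalski $23,740 + $77,490 = $101,230; Ferraro $23,740 + $112,055 = $135,795.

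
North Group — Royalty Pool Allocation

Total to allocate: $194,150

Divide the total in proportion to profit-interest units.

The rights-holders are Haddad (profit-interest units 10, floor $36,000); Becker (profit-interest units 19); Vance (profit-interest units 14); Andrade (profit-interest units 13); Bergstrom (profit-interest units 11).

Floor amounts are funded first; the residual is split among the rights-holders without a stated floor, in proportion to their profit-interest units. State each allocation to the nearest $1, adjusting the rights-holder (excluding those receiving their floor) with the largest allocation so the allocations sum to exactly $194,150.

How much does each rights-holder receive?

Guaranteed amounts: Haddad $36,000. Remaining pool $158,150.
Remaining pool split over remaining profit-interest units 57: Becker 52,716.67 → $52,717; Vance 38,843.86 → $38,844; Andrade 36,069.30 → $36,069; Bergstrom 30,520.18 → $30,520.

Haddad: $36,000 | Becker: $52,717 | Vance: $38,844 | Andrade: $36,069 | Bergstrom: $30,520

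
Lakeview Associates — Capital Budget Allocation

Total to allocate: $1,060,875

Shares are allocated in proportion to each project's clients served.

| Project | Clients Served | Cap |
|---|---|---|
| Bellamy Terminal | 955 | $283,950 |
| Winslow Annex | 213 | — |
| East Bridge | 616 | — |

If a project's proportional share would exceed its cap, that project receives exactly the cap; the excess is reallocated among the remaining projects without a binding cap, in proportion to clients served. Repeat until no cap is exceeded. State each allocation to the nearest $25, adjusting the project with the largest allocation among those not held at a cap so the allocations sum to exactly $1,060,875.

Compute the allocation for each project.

Bellamy Terminal: $283,950; Winslow Annex: $199,625; East Bridge: $577,300

Sum of clients served: 1,784.
Unconstrained shares: Bellamy Terminal 567,901.14; Winslow Annex 126,662.77; East Bridge 366,311.10.
Held at cap: Bellamy Terminal ($283,950); remaining pool $776,925 reallocated over remaining clients served 829.
Shares after redistribution: Winslow Annex 199,620.05 → $199,625; East Bridge 577,304.95 → $577,300.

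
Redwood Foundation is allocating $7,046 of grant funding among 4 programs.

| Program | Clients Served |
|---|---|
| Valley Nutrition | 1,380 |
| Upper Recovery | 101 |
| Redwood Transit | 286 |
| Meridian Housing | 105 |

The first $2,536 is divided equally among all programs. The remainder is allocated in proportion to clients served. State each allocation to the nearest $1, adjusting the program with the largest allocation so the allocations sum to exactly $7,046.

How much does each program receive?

Valley Nutrition: $3,959 | Upper Recovery: $877 | Redwood Transit: $1,323 | Meridian Housing: $887

$2,536 shared equally gives $634 per program.
Remainder $4,510 by clients served (total 1,872): Valley Nutrition 3,324.68 → $3,325; Upper Recovery 243.33 → $243; Redwood Transit 689.03 → $689; Meridian Housing 252.96 → $253.
Totals: Valley Nutrition $634 + $3,325 = $3,959; Upper Recovery $634 + $243 = $877; Redwood Transit $634 + $689 = $1,323; Meridian Housing $634 + $253 = $887.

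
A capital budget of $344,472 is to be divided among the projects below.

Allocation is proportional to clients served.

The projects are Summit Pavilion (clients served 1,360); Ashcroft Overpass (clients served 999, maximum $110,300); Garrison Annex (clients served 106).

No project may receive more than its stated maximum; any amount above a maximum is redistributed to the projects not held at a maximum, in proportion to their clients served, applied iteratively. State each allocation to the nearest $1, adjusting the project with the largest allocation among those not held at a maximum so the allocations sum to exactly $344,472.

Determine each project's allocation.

Summit Pavilion: $217,240; Ashcroft Overpass: $110,300; Garrison Annex: $16,932

Total clients served = 2,465.
Unconstrained shares: Summit Pavilion 190,053.52; Ashcroft Overpass 139,605.49; Garrison Annex 14,812.99.
Held at cap: Ashcroft Overpass ($110,300); balance $234,172 reallocated over remaining clients served 1,466.
Shares after redistribution: Summit Pavilion 217,240.05 → $217,240; Garrison Annex 16,931.95 → $16,932.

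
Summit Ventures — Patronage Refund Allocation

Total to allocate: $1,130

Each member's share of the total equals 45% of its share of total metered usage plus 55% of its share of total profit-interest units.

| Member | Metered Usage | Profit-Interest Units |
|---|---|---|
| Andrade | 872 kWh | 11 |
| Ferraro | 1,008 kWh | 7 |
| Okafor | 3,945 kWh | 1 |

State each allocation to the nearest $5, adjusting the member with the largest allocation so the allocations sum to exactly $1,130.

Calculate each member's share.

Andrade: $440 | Ferraro: $315 | Okafor: $375

Totals — metered usage 5,825, profit-interest units 19.
Combined weights (45% metered usage + 55% profit-interest units): Andrade 0.3858; Ferraro 0.2805; Okafor 0.3337.
Pro-rata amounts: Andrade 435.94; Ferraro 316.97; Okafor 377.09.
At nearest $5: Andrade $435; Ferraro $315; Okafor $375. Sum = $1,125.
Difference $1,130 − $1,125 = +$5 applied to largest allocation (Andrade): Andrade becomes $440.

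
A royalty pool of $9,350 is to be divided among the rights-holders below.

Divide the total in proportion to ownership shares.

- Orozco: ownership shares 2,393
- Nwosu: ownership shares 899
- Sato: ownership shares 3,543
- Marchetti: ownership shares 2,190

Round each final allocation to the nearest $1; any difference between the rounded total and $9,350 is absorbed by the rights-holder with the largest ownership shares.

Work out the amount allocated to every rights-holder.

Sum of ownership shares: 2,393 + 899 + 3,543 + 2,190 = 9,025.
Raw shares: Orozco 2,479.17; Nwosu 931.37; Sato 3,670.59; Marchetti 2,268.86.
Rounded to nearest $1: Orozco $2,479; Nwosu $931; Sato $3,671; Marchetti $2,269. Sum = $9,350.
No rounding difference to absorb.

Orozco: $2,479 | Nwosu: $931 | Sato: $3,671 | Marchetti: $2,269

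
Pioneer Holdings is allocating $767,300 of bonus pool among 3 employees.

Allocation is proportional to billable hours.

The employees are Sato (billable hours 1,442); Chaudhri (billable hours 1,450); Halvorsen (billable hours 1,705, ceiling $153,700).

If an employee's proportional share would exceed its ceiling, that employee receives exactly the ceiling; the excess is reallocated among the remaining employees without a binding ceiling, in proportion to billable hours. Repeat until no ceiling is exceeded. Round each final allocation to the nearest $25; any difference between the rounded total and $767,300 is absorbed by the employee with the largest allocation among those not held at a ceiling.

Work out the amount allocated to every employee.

Sato: $305,950 | Chaudhri: $307,650 | Halvorsen: $153,700

Combined billable hours = 4,597.
Unconstrained shares: Sato 240,688.84; Chaudhri 242,024.15; Halvorsen 284,587.01.
Capped: Halvorsen ($153,700); residual $613,600 reallocated over remaining billable hours 2,892.
Shares after redistribution: Sato 305,951.31 → $305,950; Chaudhri 307,648.69 → $307,650.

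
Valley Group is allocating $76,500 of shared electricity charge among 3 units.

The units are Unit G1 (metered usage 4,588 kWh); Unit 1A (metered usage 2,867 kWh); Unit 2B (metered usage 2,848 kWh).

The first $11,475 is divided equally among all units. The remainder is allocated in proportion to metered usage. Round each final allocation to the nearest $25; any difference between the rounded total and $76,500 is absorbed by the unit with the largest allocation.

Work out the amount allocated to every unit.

$11,475 shared equally gives $3,825 per unit.
Remainder $65,025 by metered usage (total 10,303): Unit G1 28,956.10 → $28,950; Unit 1A 18,094.41 → $18,100; Unit 2B 17,974.49 → $17,975.
Totals: Unit G1 $3,825 + $28,950 = $32,775; Unit 1A $3,825 + $18,100 = $21,925; Unit 2B $3,825 + $17,975 = $21,800.

Unit G1: $32,775; Unit 1A: $21,925; Unit 2B: $21,800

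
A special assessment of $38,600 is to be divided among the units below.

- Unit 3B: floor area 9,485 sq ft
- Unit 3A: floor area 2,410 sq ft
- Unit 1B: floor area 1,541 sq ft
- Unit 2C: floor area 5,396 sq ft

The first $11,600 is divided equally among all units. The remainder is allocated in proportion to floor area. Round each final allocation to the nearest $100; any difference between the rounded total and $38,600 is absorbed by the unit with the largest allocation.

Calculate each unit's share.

Unit 3B: $16,500 | Unit 3A: $6,400 | Unit 1B: $5,100 | Unit 2C: $10,600

$11,600 shared equally gives $2,900 per unit.
Remainder $27,000 by floor area (total 18,832): Unit 3B 13,598.93 → $13,600; Unit 3A 3,455.29 → $3,500; Unit 1B 2,209.38 → $2,200; Unit 2C 7,736.41 → $7,700.
Totals: Unit 3B $2,900 + $13,600 = $16,500; Unit 3A $2,900 + $3,500 = $6,400; Unit 1B $2,900 + $2,200 = $5,100; Unit 2C $2,900 + $7,700 = $10,600.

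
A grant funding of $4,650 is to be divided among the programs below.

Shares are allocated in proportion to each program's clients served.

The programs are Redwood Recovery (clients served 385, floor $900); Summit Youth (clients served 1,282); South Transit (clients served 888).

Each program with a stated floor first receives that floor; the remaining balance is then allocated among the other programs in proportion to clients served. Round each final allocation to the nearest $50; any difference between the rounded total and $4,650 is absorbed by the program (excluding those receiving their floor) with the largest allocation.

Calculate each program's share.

Redwood Recovery: $900; Summit Youth: $2,200; South Transit: $1,550

Minimums first: Redwood Recovery $900. Residual $3,750.
Residual split over remaining clients served 2,170: Summit Youth 2,215.44 → $2,200; South Transit 1,534.56 → $1,550.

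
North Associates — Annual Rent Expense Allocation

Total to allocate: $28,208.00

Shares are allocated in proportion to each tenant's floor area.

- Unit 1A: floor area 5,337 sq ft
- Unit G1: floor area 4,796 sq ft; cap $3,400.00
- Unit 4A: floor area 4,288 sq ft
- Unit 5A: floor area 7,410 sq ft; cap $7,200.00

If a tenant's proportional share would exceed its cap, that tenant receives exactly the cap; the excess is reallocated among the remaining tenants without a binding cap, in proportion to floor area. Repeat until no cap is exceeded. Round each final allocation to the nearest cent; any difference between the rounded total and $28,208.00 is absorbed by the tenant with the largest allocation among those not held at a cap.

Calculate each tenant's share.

Unit 1A: $9,763.52 · Unit G1: $3,400.00 · Unit 4A: $7,844.48 · Unit 5A: $7,200.00

Combined floor area = 21,831.
Pro-rata shares before constraints: Unit 1A 6,895.9780; Unit G1 6,196.9478; Unit 4A 5,540.5572; Unit 5A 9,574.5170.
Held at cap: Unit G1 ($3,400.00), Unit 5A ($7,200.00); residual $17,608.00 reallocated over remaining floor area 9,625.
Remaining shares: Unit 1A 9,763.5217 → $9,763.52; Unit 4A 7,844.4783 → $7,844.48.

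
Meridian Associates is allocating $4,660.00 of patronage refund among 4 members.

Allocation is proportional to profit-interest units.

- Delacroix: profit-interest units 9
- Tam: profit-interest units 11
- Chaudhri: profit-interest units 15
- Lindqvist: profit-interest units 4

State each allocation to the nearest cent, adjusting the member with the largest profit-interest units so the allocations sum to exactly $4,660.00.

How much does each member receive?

Combined profit-interest units = 9 + 11 + 15 + 4 = 39.
Pro-rata amounts: Delacroix 1,075.3846; Tam 1,314.3590; Chaudhri 1,792.3077; Lindqvist 477.9487.
Rounded to nearest cent: Delacroix $1,075.38; Tam $1,314.36; Chaudhri $1,792.31; Lindqvist $477.95. Sum = $4,660.00.
Rounded total matches; no reconciliation needed.

Delacroix: $1,075.38 | Tam: $1,314.36 | Chaudhri: $1,792.31 | Lindqvist: $477.95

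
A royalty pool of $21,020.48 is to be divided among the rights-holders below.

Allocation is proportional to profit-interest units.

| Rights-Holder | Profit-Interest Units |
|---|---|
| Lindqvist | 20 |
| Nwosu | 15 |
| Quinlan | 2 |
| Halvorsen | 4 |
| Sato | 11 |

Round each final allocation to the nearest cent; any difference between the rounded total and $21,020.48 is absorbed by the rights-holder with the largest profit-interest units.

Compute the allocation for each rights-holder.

Sum of profit-interest units: 20 + 15 + 2 + 4 + 11 = 52.
Pro-rata amounts: Lindqvist 8,084.8000; Nwosu 6,063.6000; Quinlan 808.4800; Halvorsen 1,616.9600; Sato 4,446.6400.
Rounded to nearest cent: Lindqvist $8,084.80; Nwosu $6,063.60; Quinlan $808.48; Halvorsen $1,616.96; Sato $4,446.64. Sum = $21,020.48.
No rounding difference to absorb.

Lindqvist: $8,084.80 · Nwosu: $6,063.60 · Quinlan: $808.48 · Halvorsen: $1,616.96 · Sato: $4,446.64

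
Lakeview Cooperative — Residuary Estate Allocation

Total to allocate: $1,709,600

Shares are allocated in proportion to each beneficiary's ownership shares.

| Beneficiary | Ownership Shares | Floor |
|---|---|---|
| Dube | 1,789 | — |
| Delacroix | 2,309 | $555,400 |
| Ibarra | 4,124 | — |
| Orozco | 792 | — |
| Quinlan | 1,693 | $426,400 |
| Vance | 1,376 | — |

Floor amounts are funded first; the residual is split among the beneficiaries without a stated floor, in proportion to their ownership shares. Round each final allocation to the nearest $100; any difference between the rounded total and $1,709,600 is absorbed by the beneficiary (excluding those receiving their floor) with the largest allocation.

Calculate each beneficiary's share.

Dube: $161,100 | Delacroix: $555,400 | Ibarra: $371,500 | Orozco: $71,300 | Quinlan: $426,400 | Vance: $123,900

Guaranteed amounts: Delacroix $555,400; Quinlan $426,400. Balance $727,800.
Balance split over remaining ownership shares 8,081: Dube 161,122.91 → $161,100; Ibarra 371,420.27 → $371,400; Orozco 71,329.98 → $71,300; Vance 123,926.84 → $123,900.
Rounding difference +$100 applied to Ibarra → $371,500.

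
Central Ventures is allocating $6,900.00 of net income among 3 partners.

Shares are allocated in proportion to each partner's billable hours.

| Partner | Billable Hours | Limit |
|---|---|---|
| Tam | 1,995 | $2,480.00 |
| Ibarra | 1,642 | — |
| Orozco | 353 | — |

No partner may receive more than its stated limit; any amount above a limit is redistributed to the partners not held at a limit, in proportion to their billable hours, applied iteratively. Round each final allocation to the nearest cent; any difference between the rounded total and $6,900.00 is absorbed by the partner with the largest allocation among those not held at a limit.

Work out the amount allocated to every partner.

Combined billable hours = 3,990.
Proportional shares (ignoring caps): Tam 3,450.0000; Ibarra 2,839.5489; Orozco 610.4511.
Held at cap: Tam ($2,480.00); residual $4,420.00 reallocated over remaining billable hours 1,995.
Redistributed shares: Ibarra 3,637.9148 → $3,637.91; Orozco 782.0852 → $782.09.

Tam: $2,480.00 · Ibarra: $3,637.91 · Orozco: $782.09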